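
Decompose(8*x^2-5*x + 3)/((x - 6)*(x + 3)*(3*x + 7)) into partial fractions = -262/(25*(3*x + 7)) + 5/(x + 3) + 29/(25*(x - 6))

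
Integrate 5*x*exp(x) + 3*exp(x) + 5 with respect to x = (5*x - 2)*(exp(x) + 1) + C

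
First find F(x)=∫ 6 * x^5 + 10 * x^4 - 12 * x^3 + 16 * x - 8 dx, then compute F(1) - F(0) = 0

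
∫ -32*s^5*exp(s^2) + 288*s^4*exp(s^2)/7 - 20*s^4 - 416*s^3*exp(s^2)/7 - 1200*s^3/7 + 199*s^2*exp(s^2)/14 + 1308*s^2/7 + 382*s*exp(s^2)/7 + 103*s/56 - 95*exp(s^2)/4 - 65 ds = -(4*s - 5)*(s + 4*exp(s^2) + 12)*(112*s^3 - 4*s^2 - 21*s + 140)/112 + C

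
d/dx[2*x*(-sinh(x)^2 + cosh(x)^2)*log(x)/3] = 2*log(x)/3 + 2/3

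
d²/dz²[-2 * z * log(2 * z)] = -2/z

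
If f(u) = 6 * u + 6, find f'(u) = 6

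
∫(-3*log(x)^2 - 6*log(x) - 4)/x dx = -(log(x) + 1)^3 - log(x) + C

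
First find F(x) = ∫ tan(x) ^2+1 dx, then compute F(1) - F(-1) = 2*tan(1)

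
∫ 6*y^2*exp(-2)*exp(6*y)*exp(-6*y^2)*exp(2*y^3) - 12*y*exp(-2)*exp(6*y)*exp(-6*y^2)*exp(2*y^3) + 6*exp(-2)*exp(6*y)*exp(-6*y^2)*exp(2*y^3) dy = exp(2*(y - 1)^3) + C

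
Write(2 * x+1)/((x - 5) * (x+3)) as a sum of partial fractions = 5/(8*(x + 3)) + 11/(8*(x - 5))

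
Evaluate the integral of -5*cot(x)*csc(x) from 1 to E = -5*csc(1) + 5*csc(E)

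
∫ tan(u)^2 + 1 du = tan(u) + C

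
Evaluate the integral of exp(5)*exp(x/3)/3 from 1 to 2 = -exp(16/3) + exp(17/3)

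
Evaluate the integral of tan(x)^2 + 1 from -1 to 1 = 2*tan(1)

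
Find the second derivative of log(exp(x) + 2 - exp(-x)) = (2*exp(3*x) - 4*exp(2*x) - 2*exp(x))/(exp(4*x) + 4*exp(3*x) + 2*exp(2*x) - 4*exp(x) + 1)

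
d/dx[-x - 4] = -1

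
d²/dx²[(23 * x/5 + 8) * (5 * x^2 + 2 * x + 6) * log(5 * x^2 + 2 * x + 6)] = (3450*x^3*log(5*x^2 + 2*x + 6) + 5750*x^3 + 3840*x^2*log(5*x^2 + 2*x + 6) + 8760*x^2 + 5124*x*log(5*x^2 + 2*x + 6) + 6816*x + 2952*log(5*x^2 + 2*x + 6) + 3112)/(25*x^2 + 10*x + 30)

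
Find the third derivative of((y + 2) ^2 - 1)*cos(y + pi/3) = y^2*sin(y + pi/3) + 4*y*sin(y + pi/3) - 6*y*cos(y + pi/3) - 3*sin(y + pi/3) - 12*cos(y + pi/3)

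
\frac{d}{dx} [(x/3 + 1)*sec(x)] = x*tan(x)*sec(x)/3 + tan(x)*sec(x) + sec(x)/3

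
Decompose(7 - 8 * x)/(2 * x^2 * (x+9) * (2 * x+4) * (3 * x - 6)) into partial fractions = 79/(74844*(x + 9)) - 23/(1344*(x + 2)) - 3/(704*(x - 2)) + 79/(3888*x) - 7/(432*x^2)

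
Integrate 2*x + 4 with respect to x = x^2 + 4*x + C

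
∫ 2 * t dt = t^2 + C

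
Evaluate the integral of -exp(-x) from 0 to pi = -1 + exp(-pi)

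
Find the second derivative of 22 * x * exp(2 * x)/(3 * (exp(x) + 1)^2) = (-44*x*exp(3*x) + 88*x*exp(2*x) + 88*exp(3*x) + 88*exp(2*x))/(3*exp(4*x) + 12*exp(3*x) + 18*exp(2*x) + 12*exp(x) + 3)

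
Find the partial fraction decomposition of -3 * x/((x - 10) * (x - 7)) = 7/(x - 7) - 10/(x - 10)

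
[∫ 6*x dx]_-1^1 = 0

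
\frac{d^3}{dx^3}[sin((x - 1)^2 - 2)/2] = -4*x^3*cos(-x^2 + 2*x + 1) + 12*x^2*cos(-x^2 + 2*x + 1) + 6*x*sin(-x^2 + 2*x + 1) - 12*x*cos(-x^2 + 2*x + 1) - 6*sin(-x^2 + 2*x + 1) + 4*cos(-x^2 + 2*x + 1)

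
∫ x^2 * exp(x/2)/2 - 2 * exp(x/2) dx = (x - 2)^2*exp(x/2) + C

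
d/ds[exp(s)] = exp(s)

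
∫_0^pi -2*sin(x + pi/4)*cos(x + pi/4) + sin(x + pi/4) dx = sqrt(2)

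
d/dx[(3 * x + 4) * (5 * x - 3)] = 30*x + 11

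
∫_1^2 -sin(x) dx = -cos(1) + cos(2)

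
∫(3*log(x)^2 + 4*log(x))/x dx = (log(x) + 2)*log(x)^2 + C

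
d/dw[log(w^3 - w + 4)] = (3*w^2 - 1)/(w^3 - w + 4)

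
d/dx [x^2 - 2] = 2*x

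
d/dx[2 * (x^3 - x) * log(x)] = 6*x^2*log(x) + 2*x^2 - 2*log(x) - 2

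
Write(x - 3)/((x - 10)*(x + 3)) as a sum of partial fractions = 6/(13*(x + 3)) + 7/(13*(x - 10))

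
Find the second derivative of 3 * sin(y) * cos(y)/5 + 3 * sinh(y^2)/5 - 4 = 12*y^2*sinh(y^2)/5 - 6*sin(2*y)/5 + 6*cosh(y^2)/5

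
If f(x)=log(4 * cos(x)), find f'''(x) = -2*sin(x)/cos(x)^3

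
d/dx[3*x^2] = 6*x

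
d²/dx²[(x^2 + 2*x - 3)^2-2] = 12*x^2 + 24*x - 4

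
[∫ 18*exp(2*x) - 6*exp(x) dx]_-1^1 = -(-1 + 3*exp(-1))^2 + (-1 + 3*E)^2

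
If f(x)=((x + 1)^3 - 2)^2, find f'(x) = 6*x^5 + 30*x^4 + 60*x^3 + 48*x^2 + 6*x - 6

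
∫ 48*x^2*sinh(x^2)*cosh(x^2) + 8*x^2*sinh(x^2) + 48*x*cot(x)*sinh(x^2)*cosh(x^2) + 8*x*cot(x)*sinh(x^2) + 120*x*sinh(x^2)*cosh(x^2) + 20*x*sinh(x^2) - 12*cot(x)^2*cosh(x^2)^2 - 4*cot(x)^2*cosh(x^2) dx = (3*cosh(x^2) + 1)*(4*x + 4*cot(x) + 10)*cosh(x^2) + C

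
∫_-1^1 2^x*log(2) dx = 3/2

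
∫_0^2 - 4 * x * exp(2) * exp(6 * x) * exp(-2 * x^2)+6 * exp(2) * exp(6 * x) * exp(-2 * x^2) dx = -exp(2) + exp(6)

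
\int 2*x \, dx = x^2 + C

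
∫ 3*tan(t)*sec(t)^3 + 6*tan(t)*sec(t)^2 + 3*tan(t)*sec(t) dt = (sec(t) + 1)^3 + C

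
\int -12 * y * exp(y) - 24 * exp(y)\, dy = 12*(-y - 1)*exp(y) + C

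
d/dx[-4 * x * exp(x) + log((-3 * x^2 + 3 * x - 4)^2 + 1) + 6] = (-36*x^5*exp(x) + 36*x^4*exp(x) - 60*x^3*exp(x) + 36*x^3 - 36*x^2*exp(x) - 54*x^2 + 28*x*exp(x) + 66*x - 68*exp(x) - 24)/(9*x^4 - 18*x^3 + 33*x^2 - 24*x + 17)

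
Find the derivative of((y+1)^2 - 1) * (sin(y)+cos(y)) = -y^2*sin(y) + y^2*cos(y) + 4*y*cos(y) + 2*sin(y) + 2*cos(y)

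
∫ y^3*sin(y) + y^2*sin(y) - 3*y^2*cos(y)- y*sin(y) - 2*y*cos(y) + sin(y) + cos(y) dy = (-y^3 - y^2 + y - 1)*cos(y) + C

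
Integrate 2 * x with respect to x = x^2 + C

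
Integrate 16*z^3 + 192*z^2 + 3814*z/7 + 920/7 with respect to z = 4*z^4 + 64*z^3 + 1907*z^2/7 + 920*z/7 + C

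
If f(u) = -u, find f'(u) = -1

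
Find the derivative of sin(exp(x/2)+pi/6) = exp(x/2)*cos(exp(x/2) + pi/6)/2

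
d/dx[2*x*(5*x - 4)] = 20*x - 8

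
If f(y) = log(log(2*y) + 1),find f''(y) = (-log(y) - 2 - log(2))/(y^2*log(y)^2 + 2*y^2*log(2)*log(y) + 2*y^2*log(y) + y^2*log(2)^2 + y^2 + 2*y^2*log(2))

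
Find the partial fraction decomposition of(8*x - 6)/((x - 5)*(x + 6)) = 54/(11*(x + 6)) + 34/(11*(x - 5))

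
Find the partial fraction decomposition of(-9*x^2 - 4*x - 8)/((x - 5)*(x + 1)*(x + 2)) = -36/(7*(x + 2)) + 13/(6*(x + 1)) - 253/(42*(x - 5))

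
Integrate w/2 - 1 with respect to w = w^2/4 - w + C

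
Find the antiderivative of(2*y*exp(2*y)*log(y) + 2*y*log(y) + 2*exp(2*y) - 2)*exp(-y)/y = 4*log(y)*sinh(y) + C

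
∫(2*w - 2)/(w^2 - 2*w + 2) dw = log(2*(w - 1)^2 + 2) + C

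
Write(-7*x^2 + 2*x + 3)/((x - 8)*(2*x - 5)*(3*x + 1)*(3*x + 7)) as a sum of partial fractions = 179/(2697*(3*x + 7)) + 7/(1275*(3*x + 1)) + 26/(493*(2*x - 5)) - 39/(775*(x - 8))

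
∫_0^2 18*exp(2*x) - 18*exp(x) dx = (-3 + 3*exp(2))^2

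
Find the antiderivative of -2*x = -x^2 + C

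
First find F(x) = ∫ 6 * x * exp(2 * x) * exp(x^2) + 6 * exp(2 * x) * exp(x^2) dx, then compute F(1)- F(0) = -3 + 3*exp(3)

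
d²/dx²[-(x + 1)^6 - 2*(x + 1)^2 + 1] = -30*x^4 - 120*x^3 - 180*x^2 - 120*x - 34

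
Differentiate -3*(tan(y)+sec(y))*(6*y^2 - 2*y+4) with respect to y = 6*(-6*y^2*sin(y) - 6*y^2 + 2*y*sin(y) - 6*y*sin(2*y) - 12*y*cos(y) + 2*y - 4*sin(y) + sin(2*y) + 2*cos(y) - 4)/(cos(2*y) + 1)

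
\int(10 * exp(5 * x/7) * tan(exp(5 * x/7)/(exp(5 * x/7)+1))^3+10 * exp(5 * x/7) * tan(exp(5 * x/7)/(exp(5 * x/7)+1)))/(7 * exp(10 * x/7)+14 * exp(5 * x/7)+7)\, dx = tan(exp(5*x/7)/(exp(5*x/7) + 1))^2 + C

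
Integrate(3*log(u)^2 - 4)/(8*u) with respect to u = (log(u)^2 - 4)*log(u)/8 + C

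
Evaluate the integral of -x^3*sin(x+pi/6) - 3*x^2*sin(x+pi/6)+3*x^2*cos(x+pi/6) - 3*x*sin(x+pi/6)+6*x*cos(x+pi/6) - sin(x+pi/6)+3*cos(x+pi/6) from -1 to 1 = 8*cos(pi/6 + 1)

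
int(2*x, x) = x^2 + C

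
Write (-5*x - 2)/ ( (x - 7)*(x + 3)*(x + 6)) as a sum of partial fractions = 28/(39*(x + 6)) - 13/(30*(x + 3)) - 37/(130*(x - 7))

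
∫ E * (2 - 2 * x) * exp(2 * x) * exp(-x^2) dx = exp(2 - (x - 1)^2) + C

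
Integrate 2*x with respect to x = x^2 + C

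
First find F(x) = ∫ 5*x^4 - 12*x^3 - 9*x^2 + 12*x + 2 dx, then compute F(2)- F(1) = -15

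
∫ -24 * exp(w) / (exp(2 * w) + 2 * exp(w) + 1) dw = 8*(1 - 2*exp(w))/(exp(w) + 1) + C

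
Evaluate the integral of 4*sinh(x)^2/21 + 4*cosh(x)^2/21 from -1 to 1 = 4*sinh(2)/21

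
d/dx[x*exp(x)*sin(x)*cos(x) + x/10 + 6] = x*exp(x)*sin(2*x)/2 + x*exp(x)*cos(2*x) + exp(x)*sin(2*x)/2 + 1/10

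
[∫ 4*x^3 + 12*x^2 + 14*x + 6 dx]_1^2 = 70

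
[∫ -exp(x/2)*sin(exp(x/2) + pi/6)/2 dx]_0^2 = cos(pi/6 + E) - cos(pi/6 + 1)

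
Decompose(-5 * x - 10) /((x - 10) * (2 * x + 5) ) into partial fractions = -1/(5*(2*x + 5)) - 12/(5*(x - 10))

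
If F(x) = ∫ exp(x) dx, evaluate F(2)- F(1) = -E + exp(2)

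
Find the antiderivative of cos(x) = sin(x) + C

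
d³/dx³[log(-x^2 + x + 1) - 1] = (4*x^3 - 6*x^2 + 18*x - 8)/(x^6 - 3*x^5 + 5*x^3 - 3*x - 1)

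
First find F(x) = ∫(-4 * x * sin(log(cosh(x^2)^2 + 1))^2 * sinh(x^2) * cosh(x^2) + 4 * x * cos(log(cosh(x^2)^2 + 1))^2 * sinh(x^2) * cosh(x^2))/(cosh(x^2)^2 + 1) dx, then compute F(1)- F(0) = -sin(2*log(2))/2 + sin(2*log(1 + cosh(1)^2))/2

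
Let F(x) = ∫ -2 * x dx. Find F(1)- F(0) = -1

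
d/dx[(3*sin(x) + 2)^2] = 6*(3*sin(x) + 2)*cos(x)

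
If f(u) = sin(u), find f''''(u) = sin(u)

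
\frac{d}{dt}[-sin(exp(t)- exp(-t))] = -(exp(2*t) + 1)*exp(-t)*cos(exp(t) - exp(-t))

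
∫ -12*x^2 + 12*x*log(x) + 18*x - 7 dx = x*(-4*x^2 + 6*x*log(x) + 6*x - 7) + C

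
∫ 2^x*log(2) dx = 2^x + C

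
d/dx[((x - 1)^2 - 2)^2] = 4*x^3 - 12*x^2 + 4*x + 4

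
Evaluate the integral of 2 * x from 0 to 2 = 4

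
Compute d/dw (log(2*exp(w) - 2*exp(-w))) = (exp(2*w) + 1)/(exp(2*w) - 1)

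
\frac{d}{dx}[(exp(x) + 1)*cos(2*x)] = -2*exp(x)*sin(2*x) + exp(x)*cos(2*x) - 2*sin(2*x)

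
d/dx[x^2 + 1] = 2*x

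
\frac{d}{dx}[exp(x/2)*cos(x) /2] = (-2*sin(x) + cos(x))*exp(x/2)/4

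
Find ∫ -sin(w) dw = cos(w) + C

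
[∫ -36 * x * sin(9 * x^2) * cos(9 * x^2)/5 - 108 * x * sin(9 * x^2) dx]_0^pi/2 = -6 + 6*cos(9*pi^2/4) - sin(9*pi^2/4)^2/5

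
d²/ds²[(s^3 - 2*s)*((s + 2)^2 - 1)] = 20*s^3 + 48*s^2 + 6*s - 16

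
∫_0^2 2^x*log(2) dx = 3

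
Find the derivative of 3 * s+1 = 3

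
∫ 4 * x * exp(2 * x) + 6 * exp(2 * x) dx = 2*(x + 1)*exp(2*x) + C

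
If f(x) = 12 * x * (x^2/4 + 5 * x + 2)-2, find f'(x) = 9*x^2 + 120*x + 24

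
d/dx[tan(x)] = cos(x)^(-2)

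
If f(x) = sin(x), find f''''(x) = sin(x)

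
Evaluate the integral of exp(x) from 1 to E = -E + exp(E)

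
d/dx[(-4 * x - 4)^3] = -192*x^2 - 384*x - 192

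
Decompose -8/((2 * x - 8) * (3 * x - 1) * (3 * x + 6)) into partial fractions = 12/(77*(3*x - 1)) - 2/(63*(x + 2)) - 2/(99*(x - 4))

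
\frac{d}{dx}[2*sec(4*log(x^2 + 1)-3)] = 16*x*tan(4*log(x^2 + 1) - 3)*sec(4*log(x^2 + 1) - 3)/(x^2 + 1)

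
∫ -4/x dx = -4*log(3*x) + C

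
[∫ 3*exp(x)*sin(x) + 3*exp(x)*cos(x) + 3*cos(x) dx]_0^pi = 0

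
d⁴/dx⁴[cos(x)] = cos(x)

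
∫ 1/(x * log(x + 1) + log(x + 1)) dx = log(log(x + 1)) + C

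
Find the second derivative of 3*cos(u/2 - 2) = -3*cos(u/2 - 2)/4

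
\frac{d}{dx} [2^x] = 2^x*log(2)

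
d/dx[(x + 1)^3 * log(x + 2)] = (3*x^3*log(x + 2) + x^3 + 12*x^2*log(x + 2) + 3*x^2 + 15*x*log(x + 2) + 3*x + 6*log(x + 2) + 1)/(x + 2)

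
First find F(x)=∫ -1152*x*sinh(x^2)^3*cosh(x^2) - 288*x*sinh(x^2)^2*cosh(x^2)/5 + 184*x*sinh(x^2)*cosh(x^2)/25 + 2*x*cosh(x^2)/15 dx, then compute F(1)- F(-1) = 0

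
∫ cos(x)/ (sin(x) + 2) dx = log(2*sin(x) + 4) + C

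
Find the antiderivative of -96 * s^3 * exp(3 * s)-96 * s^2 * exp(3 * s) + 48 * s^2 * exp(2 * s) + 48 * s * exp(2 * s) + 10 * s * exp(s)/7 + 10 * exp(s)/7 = 2*s*(-112*s^2*exp(2*s) + 84*s*exp(s) + 5)*exp(s)/7 + C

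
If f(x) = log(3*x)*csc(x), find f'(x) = (-x*log(x)*cot(x)*csc(x) - x*log(3)*cot(x)*csc(x) + csc(x))/x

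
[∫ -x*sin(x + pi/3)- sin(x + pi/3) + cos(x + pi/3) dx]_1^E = (1 + E)*cos(pi/3 + E) - 2*cos(1 + pi/3)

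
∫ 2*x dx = x^2 + C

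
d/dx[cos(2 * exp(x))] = -2*exp(x)*sin(2*exp(x))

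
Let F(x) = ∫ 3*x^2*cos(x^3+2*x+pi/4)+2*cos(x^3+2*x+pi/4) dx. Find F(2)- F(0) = -sqrt(2)/2 + sin(pi/4 + 12)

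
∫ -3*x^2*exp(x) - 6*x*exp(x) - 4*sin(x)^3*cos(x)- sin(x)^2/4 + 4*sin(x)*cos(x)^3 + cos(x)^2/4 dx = -3*x^2*exp(x) + sin(2*x)/8 - cos(4*x)/4 + C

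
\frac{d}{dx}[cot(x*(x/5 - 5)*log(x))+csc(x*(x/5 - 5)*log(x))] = (-2*x*log(x)*cos(x*(x/5 - 5)*log(x))/5 - 2*x*log(x)/5 - x*cos(x*(x/5 - 5)*log(x))/5 - x/5 + 5*log(x)*cos(x*(x/5 - 5)*log(x)) + 5*log(x) + 5*cos(x*(x/5 - 5)*log(x)) + 5)/sin(x*(x/5 - 5)*log(x))^2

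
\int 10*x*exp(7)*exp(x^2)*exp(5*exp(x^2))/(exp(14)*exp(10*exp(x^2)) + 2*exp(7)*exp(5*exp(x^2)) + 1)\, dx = exp(5*exp(x^2) + 7)/(exp(5*exp(x^2) + 7) + 1) + C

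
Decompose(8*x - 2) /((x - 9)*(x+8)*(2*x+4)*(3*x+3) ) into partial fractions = 11/(714*(x + 8)) - 1/(22*(x + 2)) + 1/(42*(x + 1)) + 7/(1122*(x - 9))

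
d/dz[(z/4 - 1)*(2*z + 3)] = z - 5/4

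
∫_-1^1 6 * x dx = 0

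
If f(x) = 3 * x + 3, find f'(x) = 3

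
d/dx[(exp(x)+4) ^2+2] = 2*exp(2*x) + 8*exp(x)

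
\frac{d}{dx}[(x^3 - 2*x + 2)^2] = 6*x^5 - 16*x^3 + 12*x^2 + 8*x - 8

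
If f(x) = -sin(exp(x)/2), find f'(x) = -exp(x)*cos(exp(x)/2)/2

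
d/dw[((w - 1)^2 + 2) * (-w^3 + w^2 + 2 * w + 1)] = -5*w^4 + 12*w^3 - 9*w^2 + 4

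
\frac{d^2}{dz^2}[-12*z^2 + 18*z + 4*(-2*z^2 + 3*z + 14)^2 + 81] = 192*z^2 - 288*z - 400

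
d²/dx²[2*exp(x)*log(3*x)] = (2*x^2*exp(x)*log(x) + 2*x^2*exp(x)*log(3) + 4*x*exp(x) - 2*exp(x))/x^2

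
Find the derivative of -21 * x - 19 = -21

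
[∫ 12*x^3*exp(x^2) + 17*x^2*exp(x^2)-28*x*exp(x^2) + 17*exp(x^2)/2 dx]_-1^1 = 17*E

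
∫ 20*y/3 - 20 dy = 10*y^2/3 - 20*y + C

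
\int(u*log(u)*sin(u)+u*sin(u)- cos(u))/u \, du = (-log(u) - 1)*cos(u) + C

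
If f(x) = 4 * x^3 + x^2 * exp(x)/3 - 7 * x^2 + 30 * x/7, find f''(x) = x^2*exp(x)/3 + 4*x*exp(x)/3 + 24*x + 2*exp(x)/3 - 14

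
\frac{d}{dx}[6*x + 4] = 6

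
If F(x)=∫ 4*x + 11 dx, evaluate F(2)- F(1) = 17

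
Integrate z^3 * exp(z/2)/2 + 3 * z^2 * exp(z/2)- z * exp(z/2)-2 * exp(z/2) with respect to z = z*(z^2 - 2)*exp(z/2) + C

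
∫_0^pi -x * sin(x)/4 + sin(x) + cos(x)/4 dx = 2 - pi/4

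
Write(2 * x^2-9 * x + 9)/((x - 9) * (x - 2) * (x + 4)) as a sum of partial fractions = 77/(78*(x + 4)) + 1/(42*(x - 2)) + 90/(91*(x - 9))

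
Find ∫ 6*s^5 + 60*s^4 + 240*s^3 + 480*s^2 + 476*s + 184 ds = s^6 + 12*s^5 + 60*s^4 + 160*s^3 + 238*s^2 + 184*s + C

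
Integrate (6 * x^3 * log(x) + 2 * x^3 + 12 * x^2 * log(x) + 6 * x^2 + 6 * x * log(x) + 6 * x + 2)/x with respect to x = 2*(x + 1)^3*log(x) + C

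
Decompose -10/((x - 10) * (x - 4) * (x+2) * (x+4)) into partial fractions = 5/(112*(x + 4)) - 5/(72*(x + 2)) + 5/(144*(x - 4)) - 5/(504*(x - 10))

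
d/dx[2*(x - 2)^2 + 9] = 4*x - 8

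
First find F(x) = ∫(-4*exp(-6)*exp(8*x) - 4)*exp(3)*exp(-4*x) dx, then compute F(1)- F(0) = -exp(3) - E + exp(-3) + exp(-1)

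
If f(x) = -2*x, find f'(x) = -2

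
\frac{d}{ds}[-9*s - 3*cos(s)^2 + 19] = 3*sin(2*s) - 9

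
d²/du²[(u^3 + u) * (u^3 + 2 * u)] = 30*u^4 + 36*u^2 + 4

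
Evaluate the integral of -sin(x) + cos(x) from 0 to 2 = -1 + cos(2) + sin(2)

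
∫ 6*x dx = 3*x^2 + C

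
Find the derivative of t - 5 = 1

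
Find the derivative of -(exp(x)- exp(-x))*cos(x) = -sqrt(2)*(exp(2*x)*cos(x + pi/4) + sin(x + pi/4))*exp(-x)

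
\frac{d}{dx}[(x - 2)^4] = 4*x^3 - 24*x^2 + 48*x - 32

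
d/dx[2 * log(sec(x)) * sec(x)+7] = 2*(log(1/cos(x)) + 1)*sin(x)/cos(x)^2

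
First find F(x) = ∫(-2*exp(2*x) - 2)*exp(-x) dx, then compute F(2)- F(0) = -2*exp(2) + 2*exp(-2)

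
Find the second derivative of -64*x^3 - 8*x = -384*x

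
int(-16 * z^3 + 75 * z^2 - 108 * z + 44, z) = -4*z^4 + 25*z^3 - 54*z^2 + 44*z + C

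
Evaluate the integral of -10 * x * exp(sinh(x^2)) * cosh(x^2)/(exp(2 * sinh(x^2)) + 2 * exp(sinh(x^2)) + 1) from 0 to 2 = -5*exp(sinh(4))/(1 + exp(sinh(4))) + 5/2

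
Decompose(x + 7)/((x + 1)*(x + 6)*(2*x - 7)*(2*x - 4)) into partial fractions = 14/(171*(2*x - 7)) - 1/(1520*(x + 6)) + 1/(45*(x + 1)) - 1/(16*(x - 2))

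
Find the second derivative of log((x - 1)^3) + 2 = -3/(x^2 - 2*x + 1)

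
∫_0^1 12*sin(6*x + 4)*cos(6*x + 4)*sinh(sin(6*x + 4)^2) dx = -cosh(sin(4)^2) + cosh(sin(10)^2)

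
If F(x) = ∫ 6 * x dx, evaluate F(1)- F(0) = 3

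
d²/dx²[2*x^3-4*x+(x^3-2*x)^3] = 72*x^7 - 252*x^5 + 240*x^3 - 36*x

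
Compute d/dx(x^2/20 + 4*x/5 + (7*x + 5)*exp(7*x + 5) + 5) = 49*x*exp(7*x + 5) + x/10 + 42*exp(7*x + 5) + 4/5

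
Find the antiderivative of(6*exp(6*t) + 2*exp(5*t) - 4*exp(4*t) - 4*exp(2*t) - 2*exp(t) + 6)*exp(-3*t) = 4*(4*sinh(t)^2 + sinh(t) + 1)*sinh(t) + C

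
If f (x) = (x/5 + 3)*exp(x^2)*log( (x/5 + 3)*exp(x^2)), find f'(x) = 2*x^2*exp(x^2)*log(x*exp(x^2)/5 + 3*exp(x^2))/5 + 2*x^2*exp(x^2)/5 + 6*x*exp(x^2)*log(x*exp(x^2)/5 + 3*exp(x^2)) + 6*x*exp(x^2) + exp(x^2)*log(x*exp(x^2)/5 + 3*exp(x^2))/5 + exp(x^2)/5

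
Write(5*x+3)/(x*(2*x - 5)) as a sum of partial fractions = 31/(5*(2*x - 5)) - 3/(5*x)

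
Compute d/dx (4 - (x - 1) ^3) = -3*x^2 + 6*x - 3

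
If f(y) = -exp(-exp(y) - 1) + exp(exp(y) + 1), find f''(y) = (-exp(2*y) + exp(y) + exp(y + 2*exp(y) + 2) + exp(2*y + 2*exp(y) + 2))*exp(-exp(y) - 1)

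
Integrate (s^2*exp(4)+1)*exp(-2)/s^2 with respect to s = s*exp(2) - exp(-2)/s + C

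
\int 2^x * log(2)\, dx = 2^x + C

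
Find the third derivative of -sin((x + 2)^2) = 8*x^3*cos(x^2 + 4*x + 4) + 48*x^2*cos(x^2 + 4*x + 4) + 12*x*sin(x^2 + 4*x + 4) + 96*x*cos(x^2 + 4*x + 4) + 24*sin(x^2 + 4*x + 4) + 64*cos(x^2 + 4*x + 4)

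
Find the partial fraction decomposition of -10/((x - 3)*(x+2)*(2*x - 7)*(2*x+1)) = -5/(21*(2*x + 1)) - 5/(11*(2*x - 7)) + 2/(33*(x + 2)) + 2/(7*(x - 3))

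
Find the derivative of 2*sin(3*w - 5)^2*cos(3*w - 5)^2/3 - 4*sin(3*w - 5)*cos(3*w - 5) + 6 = sin(12*w - 20) - 12*cos(6*w - 10)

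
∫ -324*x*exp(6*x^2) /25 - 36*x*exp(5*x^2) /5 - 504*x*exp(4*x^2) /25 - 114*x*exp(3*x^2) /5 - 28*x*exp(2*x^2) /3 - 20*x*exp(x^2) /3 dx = (-(9*exp(2*x^2) + 3*exp(x^2) + 10)^2*exp(x^2) - 225*exp(2*x^2) - 75*exp(x^2) - 250)*exp(x^2)/75 + C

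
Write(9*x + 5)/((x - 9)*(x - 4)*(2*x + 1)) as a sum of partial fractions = 2/(171*(2*x + 1)) - 41/(45*(x - 4)) + 86/(95*(x - 9))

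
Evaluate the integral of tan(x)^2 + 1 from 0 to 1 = tan(1)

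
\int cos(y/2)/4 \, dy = sin(y/2)/2 + C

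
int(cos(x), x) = sin(x) + C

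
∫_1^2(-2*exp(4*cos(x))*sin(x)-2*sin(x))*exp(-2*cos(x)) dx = -exp(2*cos(1)) - exp(-2*cos(2)) + exp(-2*cos(1)) + exp(2*cos(2))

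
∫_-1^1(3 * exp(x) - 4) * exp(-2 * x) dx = -2*exp(2) - 3*exp(-1) + 2*exp(-2) + 3*E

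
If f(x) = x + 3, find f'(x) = 1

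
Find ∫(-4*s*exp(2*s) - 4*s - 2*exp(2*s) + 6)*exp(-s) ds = -4*(2*s - 1)*sinh(s) + C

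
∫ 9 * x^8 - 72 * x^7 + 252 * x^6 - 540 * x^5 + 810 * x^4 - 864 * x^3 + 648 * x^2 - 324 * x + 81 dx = x^9 - 9*x^8 + 36*x^7 - 90*x^6 + 162*x^5 - 216*x^4 + 216*x^3 - 162*x^2 + 81*x + C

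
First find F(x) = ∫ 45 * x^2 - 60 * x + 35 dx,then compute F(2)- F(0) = 70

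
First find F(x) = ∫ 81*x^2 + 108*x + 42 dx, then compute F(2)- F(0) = 516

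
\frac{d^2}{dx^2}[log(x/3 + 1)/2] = -1/(2*x^2 + 12*x + 18)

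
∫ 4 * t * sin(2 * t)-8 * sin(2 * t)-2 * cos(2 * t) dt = (4 - 2*t)*cos(2*t) + C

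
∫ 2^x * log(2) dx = 2^x + C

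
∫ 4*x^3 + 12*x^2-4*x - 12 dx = x^4 + 4*x^3 - 2*x^2 - 12*x + C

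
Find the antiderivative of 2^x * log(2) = 2^x + C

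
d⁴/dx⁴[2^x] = 2^x*log(2)^4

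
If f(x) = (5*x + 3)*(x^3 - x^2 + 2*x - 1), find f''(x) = 60*x^2 - 12*x + 14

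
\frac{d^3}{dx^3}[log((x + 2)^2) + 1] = 4/(x^3 + 6*x^2 + 12*x + 8)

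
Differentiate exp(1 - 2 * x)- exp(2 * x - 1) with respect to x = (-2*exp(4*x - 2) - 2)*exp(1 - 2*x)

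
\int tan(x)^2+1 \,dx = tan(x) + C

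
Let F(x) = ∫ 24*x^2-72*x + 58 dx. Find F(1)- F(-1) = 132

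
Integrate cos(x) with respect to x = sin(x) + C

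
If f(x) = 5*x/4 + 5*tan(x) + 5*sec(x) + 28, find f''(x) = 10*sin(x)/cos(x)^3 - 5/cos(x) + 10/cos(x)^3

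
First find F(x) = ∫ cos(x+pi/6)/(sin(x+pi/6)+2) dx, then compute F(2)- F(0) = -log(5/2) + log(sin(pi/6 + 2) + 2)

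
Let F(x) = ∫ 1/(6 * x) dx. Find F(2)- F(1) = log(2)/6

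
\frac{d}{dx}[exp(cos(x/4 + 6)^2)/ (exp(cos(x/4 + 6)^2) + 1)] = -exp(cos(x/4 + 6)^2)*sin(x/4 + 6)*cos(x/4 + 6)/(2*exp(2*cos(x/4 + 6)^2) + 4*exp(cos(x/4 + 6)^2) + 2)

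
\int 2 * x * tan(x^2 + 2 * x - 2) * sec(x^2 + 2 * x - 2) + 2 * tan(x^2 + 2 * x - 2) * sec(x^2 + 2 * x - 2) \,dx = sec(x^2 + 2*x - 2) + C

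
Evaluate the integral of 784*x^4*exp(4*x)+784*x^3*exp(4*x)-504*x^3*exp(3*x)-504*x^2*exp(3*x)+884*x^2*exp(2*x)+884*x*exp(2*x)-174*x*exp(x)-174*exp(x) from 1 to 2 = -4*(-3*E + 7 + 7*exp(2))^2 - 26*exp(2) + 6*E + 56*exp(4) + 4*(-6*exp(2) + 7 + 28*exp(4))^2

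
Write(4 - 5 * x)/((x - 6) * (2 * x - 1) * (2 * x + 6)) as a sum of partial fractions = -3/(77*(2*x - 1)) + 19/(126*(x + 3)) - 13/(99*(x - 6))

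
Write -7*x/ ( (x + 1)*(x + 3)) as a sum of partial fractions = -21/(2*(x + 3)) + 7/(2*(x + 1))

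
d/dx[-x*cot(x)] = x*cot(x)^2 + x - cot(x)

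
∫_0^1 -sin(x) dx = -1 + cos(1)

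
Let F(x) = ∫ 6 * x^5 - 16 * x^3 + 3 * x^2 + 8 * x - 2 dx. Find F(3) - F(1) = 462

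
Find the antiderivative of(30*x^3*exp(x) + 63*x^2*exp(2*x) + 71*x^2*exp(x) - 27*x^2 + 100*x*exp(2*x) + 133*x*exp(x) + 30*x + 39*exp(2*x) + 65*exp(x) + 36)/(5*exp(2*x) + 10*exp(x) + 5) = ((exp(x) + 1)*(-9*x^3 + 15*x^2 + 36*x + 5) + (30*x^3 + 35*x^2 + 3*x - 10)*exp(x))/(5*(exp(x) + 1)) + C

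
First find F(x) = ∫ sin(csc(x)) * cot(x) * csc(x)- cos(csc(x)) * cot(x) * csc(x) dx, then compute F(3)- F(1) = sqrt(2)*(-sin(pi/4 + 1/sin(1)) + sin(pi/4 + 1/sin(3)))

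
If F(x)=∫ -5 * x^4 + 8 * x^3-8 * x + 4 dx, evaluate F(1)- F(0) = 1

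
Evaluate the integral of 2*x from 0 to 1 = 1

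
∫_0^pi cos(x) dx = 0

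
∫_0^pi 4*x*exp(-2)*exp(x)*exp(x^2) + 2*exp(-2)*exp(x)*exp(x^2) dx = -2*exp(-2) + 2*exp(-2 + pi + pi^2)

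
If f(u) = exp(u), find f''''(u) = exp(u)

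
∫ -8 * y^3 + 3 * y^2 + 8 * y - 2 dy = -2*y^4 + y^3 + 4*y^2 - 2*y + C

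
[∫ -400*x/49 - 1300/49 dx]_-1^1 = -2600/49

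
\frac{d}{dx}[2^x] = 2^x*log(2)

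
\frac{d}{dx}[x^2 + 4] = 2*x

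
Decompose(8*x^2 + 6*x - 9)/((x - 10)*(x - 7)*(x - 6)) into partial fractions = 315/(4*(x - 6)) - 425/(3*(x - 7)) + 851/(12*(x - 10))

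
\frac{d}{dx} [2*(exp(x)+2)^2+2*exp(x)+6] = 4*exp(2*x) + 10*exp(x)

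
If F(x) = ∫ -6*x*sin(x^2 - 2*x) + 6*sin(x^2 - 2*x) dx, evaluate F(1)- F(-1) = 3*cos(1) - 3*cos(3)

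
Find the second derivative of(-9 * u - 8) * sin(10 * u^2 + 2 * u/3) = 3600*u^3*sin(2*u*(5*u + 1/3)) + 3440*u^2*sin(2*u*(5*u + 1/3)) + 652*u*sin(2*u*(5*u + 1/3))/3 - 540*u*cos(2*u*(5*u + 1/3)) + 32*sin(2*u*(5*u + 1/3))/9 - 172*cos(2*u*(5*u + 1/3))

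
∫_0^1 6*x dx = 3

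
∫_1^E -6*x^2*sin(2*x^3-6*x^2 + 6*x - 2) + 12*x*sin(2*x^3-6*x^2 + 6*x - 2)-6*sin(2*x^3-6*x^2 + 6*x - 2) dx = -1 + cos(2*(-1 + E)^3)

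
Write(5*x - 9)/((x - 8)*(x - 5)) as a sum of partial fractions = -16/(3*(x - 5)) + 31/(3*(x - 8))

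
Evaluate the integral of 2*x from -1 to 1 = 0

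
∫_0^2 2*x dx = 4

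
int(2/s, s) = 2*log(s/3) + C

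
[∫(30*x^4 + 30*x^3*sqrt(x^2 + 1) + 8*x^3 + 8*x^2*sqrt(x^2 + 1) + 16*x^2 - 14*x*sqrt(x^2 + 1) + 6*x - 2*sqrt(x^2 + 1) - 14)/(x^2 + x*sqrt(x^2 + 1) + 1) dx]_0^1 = -2*log(1 + sqrt(2))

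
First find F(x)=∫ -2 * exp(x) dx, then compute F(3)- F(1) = -2*exp(3) + 2*E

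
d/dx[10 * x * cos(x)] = -10*x*sin(x) + 10*cos(x)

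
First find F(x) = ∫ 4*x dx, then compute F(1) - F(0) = 2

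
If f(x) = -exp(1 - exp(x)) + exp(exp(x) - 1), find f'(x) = (exp(x) + exp(x + 2*exp(x) - 2))*exp(1 - exp(x))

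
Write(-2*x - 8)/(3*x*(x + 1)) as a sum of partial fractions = 2/(x + 1) - 8/(3*x)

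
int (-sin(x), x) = cos(x) + C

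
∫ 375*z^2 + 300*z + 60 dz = 125*z^3 + 150*z^2 + 60*z + C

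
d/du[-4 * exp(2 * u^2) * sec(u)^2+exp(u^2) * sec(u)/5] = (-16*u*exp(u^2)/cos(u) + 2*u/5 - 8*exp(u^2)*sin(u)/cos(u)^2 + sin(u)/(5*cos(u)))*exp(u^2)/cos(u)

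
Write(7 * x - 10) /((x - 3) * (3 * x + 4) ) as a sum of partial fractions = 58/(13*(3*x + 4)) + 11/(13*(x - 3))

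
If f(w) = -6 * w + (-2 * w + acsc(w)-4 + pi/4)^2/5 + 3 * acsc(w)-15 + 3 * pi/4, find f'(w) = (16*w^3*sqrt(1 - 1/w^2) - 8*w^2*sqrt(1 - 1/w^2)*acsc(w) - 28*w^2*sqrt(1 - 1/w^2) - 2*pi*w^2*sqrt(1 - 1/w^2) + 8*w - 4*acsc(w) - 14 - pi)/(10*w^2*sqrt(1 - 1/w^2))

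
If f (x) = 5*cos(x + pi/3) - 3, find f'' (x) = -5*cos(x + pi/3)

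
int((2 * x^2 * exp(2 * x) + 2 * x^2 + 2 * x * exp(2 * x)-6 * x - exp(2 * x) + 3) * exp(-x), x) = 2*(2*x^2 - 2*x + 1)*sinh(x) + C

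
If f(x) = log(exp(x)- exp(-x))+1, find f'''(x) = (8*exp(4*x) + 8*exp(2*x))/(exp(6*x) - 3*exp(4*x) + 3*exp(2*x) - 1)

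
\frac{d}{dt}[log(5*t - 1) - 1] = 5/(5*t - 1)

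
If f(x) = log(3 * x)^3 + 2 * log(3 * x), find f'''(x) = (6*log(x)^2 - 18*log(x) + 12*log(3)*log(x) - 18*log(3) + 6*log(3)^2 + 10)/x^3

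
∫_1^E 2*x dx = -1 + exp(2)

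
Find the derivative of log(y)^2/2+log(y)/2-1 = (2*log(y) + 1)/(2*y)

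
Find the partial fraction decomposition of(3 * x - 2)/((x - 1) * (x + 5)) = 17/(6*(x + 5)) + 1/(6*(x - 1))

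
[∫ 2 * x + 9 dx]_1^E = -30 + (E + 4)*(E + 5)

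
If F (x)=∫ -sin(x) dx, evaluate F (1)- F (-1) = 0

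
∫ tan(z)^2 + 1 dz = tan(z) + C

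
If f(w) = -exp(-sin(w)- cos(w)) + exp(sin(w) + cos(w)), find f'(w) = sqrt(2)*(exp(2*sin(w))*exp(2*cos(w)) + 1)*exp(-sqrt(2)*sin(w + pi/4))*cos(w + pi/4)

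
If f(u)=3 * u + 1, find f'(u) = 3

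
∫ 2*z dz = z^2 + C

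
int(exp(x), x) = exp(x) + C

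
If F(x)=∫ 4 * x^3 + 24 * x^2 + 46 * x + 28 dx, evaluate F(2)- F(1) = 168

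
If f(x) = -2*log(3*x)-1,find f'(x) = -2/x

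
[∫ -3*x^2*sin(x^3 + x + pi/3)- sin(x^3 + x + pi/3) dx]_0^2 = -1/2 + cos(pi/3 + 10)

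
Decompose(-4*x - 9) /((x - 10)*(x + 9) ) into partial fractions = -27/(19*(x + 9)) - 49/(19*(x - 10))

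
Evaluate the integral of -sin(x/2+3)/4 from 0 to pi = -sin(3)/2 - cos(3)/2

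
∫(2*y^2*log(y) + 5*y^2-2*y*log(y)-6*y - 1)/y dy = ((y - 1)^2 - 2)*(log(y) + 2) + C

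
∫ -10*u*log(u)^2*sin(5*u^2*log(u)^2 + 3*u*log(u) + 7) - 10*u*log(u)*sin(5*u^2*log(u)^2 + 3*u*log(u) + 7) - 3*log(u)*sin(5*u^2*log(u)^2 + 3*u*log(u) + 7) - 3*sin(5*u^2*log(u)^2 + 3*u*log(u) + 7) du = cos(5*u^2*log(u)^2 + 3*u*log(u) + 7) + C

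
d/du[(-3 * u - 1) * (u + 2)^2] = -9*u^2 - 26*u - 16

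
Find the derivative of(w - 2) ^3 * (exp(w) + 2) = w^3*exp(w) - 3*w^2*exp(w) + 6*w^2 - 24*w + 4*exp(w) + 24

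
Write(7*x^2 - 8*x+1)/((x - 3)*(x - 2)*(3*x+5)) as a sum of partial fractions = 152/(77*(3*x + 5)) - 13/(11*(x - 2)) + 20/(7*(x - 3))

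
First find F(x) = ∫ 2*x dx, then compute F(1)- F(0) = 1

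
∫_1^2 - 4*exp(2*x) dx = -2*exp(4) + 2*exp(2)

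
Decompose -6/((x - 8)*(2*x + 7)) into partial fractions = 12/(23*(2*x + 7)) - 6/(23*(x - 8))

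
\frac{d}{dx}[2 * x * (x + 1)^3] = 8*x^3 + 18*x^2 + 12*x + 2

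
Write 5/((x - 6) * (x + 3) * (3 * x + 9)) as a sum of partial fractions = -5/(243*(x + 3)) - 5/(27*(x + 3)^2) + 5/(243*(x - 6))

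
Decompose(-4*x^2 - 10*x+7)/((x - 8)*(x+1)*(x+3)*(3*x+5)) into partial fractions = 339/(232*(3*x + 5)) - 1/(88*(x + 3)) - 13/(36*(x + 1)) - 329/(2871*(x - 8))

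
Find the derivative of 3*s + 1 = 3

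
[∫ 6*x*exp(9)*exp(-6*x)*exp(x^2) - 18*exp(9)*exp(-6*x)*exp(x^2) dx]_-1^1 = -3*exp(16) + 3*exp(4)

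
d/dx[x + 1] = 1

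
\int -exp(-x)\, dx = exp(-x) + C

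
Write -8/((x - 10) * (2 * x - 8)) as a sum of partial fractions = 2/(3*(x - 4)) - 2/(3*(x - 10))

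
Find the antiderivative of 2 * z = z^2 + C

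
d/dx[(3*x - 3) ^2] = 18*x - 18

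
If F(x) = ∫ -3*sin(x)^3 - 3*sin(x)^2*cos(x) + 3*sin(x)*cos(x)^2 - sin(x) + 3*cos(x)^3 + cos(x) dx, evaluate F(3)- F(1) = -(cos(1) + sin(1))^3 + cos(3) - sin(1) + (cos(3) + sin(3))^3 - cos(1) + sin(3)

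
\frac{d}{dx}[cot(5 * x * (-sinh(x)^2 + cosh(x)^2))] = -5/sin(5*x*(sinh(x)^2 - cosh(x)^2))^2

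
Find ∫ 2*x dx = x^2 + C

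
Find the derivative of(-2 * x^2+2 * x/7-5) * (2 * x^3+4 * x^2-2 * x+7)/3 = -20*x^4/3 - 208*x^3/21 - 34*x^2/7 - 484*x/21 + 4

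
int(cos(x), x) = sin(x) + C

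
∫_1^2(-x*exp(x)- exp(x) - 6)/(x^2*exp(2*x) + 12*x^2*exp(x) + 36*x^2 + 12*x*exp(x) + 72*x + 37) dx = -acot(E + 12) + acot(2*exp(2) + 18)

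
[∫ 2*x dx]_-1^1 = 0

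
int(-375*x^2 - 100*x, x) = -125*x^3 - 50*x^2 + C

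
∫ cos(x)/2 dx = sin(x)/2 + C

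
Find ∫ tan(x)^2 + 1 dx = tan(x) + C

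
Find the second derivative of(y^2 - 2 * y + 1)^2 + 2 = 12*y^2 - 24*y + 12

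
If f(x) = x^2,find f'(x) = 2*x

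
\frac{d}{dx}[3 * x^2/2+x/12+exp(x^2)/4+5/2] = x*exp(x^2)/2 + 3*x + 1/12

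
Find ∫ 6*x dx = 3*x^2 + C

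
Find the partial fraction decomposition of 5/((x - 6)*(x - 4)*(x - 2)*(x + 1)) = -1/(21*(x + 1)) + 5/(24*(x - 2)) - 1/(4*(x - 4)) + 5/(56*(x - 6))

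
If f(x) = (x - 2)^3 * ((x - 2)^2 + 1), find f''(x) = 20*x^3 - 120*x^2 + 246*x - 172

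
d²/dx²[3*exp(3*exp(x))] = 9*exp(x + 3*exp(x)) + 27*exp(2*x + 3*exp(x))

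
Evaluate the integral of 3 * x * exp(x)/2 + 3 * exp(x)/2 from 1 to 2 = -3*E/2 + 3*exp(2)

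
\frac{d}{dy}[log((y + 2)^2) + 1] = 2/(y + 2)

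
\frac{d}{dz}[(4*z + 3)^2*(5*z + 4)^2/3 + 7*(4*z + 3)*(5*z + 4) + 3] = 1600*z^3/3 + 1240*z^2 + 3722*z/3 + 465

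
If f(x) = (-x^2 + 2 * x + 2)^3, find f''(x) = -30*x^4 + 120*x^3 - 72*x^2 - 96*x + 24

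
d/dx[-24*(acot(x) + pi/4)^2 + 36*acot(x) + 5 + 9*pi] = (48*acot(x) - 36 + 12*pi)/(x^2 + 1)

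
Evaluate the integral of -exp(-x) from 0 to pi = -1 + exp(-pi)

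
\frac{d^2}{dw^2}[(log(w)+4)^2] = (-2*log(w) - 6)/w^2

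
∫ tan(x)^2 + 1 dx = tan(x) + C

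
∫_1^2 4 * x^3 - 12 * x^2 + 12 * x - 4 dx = 1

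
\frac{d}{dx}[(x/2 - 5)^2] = x/2 - 5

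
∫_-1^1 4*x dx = 0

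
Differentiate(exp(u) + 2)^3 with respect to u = 3*exp(3*u) + 12*exp(2*u) + 12*exp(u)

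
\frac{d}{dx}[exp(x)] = exp(x)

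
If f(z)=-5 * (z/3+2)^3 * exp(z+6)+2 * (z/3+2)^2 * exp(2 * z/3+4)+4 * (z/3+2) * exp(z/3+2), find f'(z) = -5*z^3*exp(z + 6)/27 + 4*z^2*exp(2*z/3 + 4)/27 - 35*z^2*exp(z + 6)/9 + 4*z*exp(z/3 + 2)/9 + 20*z*exp(2*z/3 + 4)/9 - 80*z*exp(z + 6)/3 + 4*exp(z/3 + 2) + 8*exp(2*z/3 + 4) - 60*exp(z + 6)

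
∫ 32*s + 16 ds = 16*s^2 + 16*s + C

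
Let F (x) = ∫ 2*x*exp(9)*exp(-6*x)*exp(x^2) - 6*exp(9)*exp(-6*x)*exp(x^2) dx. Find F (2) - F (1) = E - exp(4)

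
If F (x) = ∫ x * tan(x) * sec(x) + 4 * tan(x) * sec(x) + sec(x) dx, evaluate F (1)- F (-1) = 2*sec(1)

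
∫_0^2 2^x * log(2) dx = 3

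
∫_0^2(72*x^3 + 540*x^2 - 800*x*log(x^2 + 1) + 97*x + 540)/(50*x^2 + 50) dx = -4*log(5)^2 + log(5)/4 + 612/25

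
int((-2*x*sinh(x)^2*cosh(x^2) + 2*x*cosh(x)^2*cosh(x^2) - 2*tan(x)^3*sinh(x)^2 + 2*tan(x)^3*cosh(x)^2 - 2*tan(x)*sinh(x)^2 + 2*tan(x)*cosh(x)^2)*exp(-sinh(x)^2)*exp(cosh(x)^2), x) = E*(tan(x)^2 + sinh(x^2)) + C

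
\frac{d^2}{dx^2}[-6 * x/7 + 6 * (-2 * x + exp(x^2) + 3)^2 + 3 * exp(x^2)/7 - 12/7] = -96*x^3*exp(x^2) + 96*x^2*exp(2*x^2) + 1020*x^2*exp(x^2)/7 - 144*x*exp(x^2) + 24*exp(2*x^2) + 510*exp(x^2)/7 + 48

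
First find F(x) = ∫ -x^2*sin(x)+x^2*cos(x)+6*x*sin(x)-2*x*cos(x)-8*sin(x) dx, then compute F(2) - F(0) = -4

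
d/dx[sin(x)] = cos(x)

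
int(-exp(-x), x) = exp(-x) + C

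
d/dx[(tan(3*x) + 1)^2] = 6*(sin(3*x)/cos(3*x) + 1)/cos(3*x)^2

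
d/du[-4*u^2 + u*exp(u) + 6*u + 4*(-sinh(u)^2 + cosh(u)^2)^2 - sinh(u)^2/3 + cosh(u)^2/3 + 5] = u*exp(u) - 8*u + exp(u) + 6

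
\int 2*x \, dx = x^2 + C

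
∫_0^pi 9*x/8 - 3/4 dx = 3*pi*(-1 + 3*pi/4)/4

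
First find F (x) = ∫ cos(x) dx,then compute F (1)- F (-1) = 2*sin(1)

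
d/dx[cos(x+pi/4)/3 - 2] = -sin(x + pi/4)/3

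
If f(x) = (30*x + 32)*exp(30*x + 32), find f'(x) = 900*x*exp(30*x + 32) + 990*exp(30*x + 32)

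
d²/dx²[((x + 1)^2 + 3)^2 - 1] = 12*x^2 + 24*x + 24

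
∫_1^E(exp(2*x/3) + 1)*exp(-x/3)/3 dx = -exp(1/3) - exp(-E/3) + exp(-1/3) + exp(E/3)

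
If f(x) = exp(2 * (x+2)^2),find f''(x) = 16*x^2*exp(2*x^2 + 8*x + 8) + 64*x*exp(2*x^2 + 8*x + 8) + 68*exp(2*x^2 + 8*x + 8)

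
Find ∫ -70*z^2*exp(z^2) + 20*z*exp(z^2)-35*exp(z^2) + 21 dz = -(7*z - 2)*(5*exp(z^2) - 3) + C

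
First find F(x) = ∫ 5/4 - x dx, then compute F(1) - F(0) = 3/4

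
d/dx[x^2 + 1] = 2*x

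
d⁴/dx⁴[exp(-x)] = exp(-x)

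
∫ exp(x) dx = exp(x) + C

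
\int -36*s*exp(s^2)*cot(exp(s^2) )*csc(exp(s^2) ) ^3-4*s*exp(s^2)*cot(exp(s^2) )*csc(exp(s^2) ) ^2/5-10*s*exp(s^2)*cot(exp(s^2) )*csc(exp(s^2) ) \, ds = (30*csc(exp(s^2))^2 + csc(exp(s^2)) + 25)*csc(exp(s^2))/5 + C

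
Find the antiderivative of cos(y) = sin(y) + C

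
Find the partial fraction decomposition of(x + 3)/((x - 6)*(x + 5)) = 2/(11*(x + 5)) + 9/(11*(x - 6))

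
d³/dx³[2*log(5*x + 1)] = 500/(125*x^3 + 75*x^2 + 15*x + 1)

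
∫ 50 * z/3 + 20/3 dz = 25*z^2/3 + 20*z/3 + C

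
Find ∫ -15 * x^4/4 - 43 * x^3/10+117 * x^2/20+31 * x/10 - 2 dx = -3*x^5/4 - 43*x^4/40 + 39*x^3/20 + 31*x^2/20 - 2*x + C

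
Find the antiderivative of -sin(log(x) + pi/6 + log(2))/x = cos(log(2*x) + pi/6) + C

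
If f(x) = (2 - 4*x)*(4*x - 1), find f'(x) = 12 - 32*x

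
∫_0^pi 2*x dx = pi^2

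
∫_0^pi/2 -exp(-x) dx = -1 + exp(-pi/2)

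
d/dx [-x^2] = -2*x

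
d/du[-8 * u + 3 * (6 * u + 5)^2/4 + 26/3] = 54*u + 37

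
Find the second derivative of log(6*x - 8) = -9/(9*x^2 - 24*x + 16)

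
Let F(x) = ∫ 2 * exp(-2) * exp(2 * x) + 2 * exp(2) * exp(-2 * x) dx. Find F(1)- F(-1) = -exp(-4) + exp(4)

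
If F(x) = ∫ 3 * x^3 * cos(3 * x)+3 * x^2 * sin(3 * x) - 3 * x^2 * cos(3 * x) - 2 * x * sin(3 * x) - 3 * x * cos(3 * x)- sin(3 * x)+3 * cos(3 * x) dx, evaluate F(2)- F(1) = 3*sin(6)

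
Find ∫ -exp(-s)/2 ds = exp(-s)/2 + C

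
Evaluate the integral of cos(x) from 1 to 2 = -sin(1) + sin(2)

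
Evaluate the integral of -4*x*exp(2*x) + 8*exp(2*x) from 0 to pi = (5 - 2*pi)*exp(2*pi) - 5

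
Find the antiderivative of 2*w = w^2 + C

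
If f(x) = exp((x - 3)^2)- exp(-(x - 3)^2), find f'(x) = (2*x*exp(2*x^2 - 12*x + 18) + 2*x - 6*exp(2*x^2 - 12*x + 18) - 6)*exp(-x^2 + 6*x - 9)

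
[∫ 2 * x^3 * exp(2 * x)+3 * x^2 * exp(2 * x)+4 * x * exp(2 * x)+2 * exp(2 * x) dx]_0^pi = (2*pi + pi^3)*exp(2*pi)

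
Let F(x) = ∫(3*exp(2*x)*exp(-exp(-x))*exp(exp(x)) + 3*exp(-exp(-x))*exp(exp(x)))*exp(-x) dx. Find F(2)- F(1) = -3*exp(E - exp(-1)) + 3*exp(-exp(-2) + exp(2))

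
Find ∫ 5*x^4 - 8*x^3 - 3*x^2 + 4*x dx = x^5 - 2*x^4 - x^3 + 2*x^2 + C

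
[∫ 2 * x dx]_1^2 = 3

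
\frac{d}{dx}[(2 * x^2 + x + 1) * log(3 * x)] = (4*x^2*log(x) + 2*x^2 + 4*x^2*log(3) + x*log(x) + x + x*log(3) + 1)/x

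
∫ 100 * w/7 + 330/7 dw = 50*w^2/7 + 330*w/7 + C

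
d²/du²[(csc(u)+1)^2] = 2*(-1 - 2/sin(u) + 2/sin(u)^2 + 3/sin(u)^3)/sin(u)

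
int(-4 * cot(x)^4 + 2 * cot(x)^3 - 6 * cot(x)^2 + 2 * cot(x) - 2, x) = (4*cot(x)^2 - 3*cot(x) + 6)*cot(x)/3 + C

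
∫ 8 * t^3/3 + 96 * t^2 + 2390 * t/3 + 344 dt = 2*t^4/3 + 32*t^3 + 1195*t^2/3 + 344*t + C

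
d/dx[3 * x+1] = 3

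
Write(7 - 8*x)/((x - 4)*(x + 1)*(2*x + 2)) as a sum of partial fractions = 1/(2*(x + 1)) - 3/(2*(x + 1)^2) - 1/(2*(x - 4))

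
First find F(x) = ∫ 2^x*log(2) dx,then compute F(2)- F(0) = 3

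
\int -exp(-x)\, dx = exp(-x) + C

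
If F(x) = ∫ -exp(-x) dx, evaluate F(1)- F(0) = -1 + exp(-1)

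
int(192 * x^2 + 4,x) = 64*x^3 + 4*x + C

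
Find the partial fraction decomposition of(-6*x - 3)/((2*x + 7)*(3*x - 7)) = -51/(35*(3*x - 7)) - 36/(35*(2*x + 7))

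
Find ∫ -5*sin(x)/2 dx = 5*cos(x)/2 + C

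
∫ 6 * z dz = 3*z^2 + C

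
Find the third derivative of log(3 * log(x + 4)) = (2*log(x + 4)^2 + 3*log(x + 4) + 2)/(x^3*log(x + 4)^3 + 12*x^2*log(x + 4)^3 + 48*x*log(x + 4)^3 + 64*log(x + 4)^3)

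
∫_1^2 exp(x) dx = -E + exp(2)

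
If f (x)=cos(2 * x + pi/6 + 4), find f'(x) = -2*sin(2*x + pi/6 + 4)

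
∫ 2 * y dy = y^2 + C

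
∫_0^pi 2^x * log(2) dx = -1 + 2^pi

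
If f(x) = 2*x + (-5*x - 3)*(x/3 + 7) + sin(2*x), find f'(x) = -10*x/3 + 2*cos(2*x) - 34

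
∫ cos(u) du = sin(u) + C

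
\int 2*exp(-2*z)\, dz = -exp(-2*z) + C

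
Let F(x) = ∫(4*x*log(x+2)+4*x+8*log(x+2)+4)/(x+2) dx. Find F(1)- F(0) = -4*log(2) + 8*log(3)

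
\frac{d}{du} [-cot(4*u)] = 4/sin(4*u)^2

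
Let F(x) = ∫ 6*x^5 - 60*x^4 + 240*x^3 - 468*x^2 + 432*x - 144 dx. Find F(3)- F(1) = 8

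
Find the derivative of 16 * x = 16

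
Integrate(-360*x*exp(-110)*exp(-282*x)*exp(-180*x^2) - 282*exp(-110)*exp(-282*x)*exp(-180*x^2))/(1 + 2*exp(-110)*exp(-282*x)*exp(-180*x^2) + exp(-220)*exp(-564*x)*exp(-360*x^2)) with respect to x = 1/(exp(180*x^2 + 282*x + 110) + 1) + C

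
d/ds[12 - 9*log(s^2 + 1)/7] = -18*s/(7*s^2 + 7)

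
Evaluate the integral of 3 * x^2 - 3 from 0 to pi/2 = -2 + (-1 + pi/2)^2*(pi/2 + 2)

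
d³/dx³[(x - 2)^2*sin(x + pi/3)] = -x^2*cos(x + pi/3) - 6*x*sin(x + pi/3) + 4*x*cos(x + pi/3) + 12*sin(x + pi/3) + 2*cos(x + pi/3)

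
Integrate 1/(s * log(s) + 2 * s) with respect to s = log(log(s) + 2) + C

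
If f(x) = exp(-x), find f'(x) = -exp(-x)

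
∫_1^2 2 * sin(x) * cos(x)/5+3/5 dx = cos(2)/10 - cos(4)/10 + 3/5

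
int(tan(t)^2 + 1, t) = tan(t) + C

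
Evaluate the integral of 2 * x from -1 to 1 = 0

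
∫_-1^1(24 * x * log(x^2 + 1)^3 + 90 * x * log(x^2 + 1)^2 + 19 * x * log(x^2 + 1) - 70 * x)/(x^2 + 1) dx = 0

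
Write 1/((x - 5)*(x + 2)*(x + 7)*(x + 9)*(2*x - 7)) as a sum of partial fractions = -16/(17325*(2*x - 7)) + 1/(4900*(x + 9)) - 1/(2520*(x + 7)) + 1/(2695*(x + 2)) + 1/(3528*(x - 5))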